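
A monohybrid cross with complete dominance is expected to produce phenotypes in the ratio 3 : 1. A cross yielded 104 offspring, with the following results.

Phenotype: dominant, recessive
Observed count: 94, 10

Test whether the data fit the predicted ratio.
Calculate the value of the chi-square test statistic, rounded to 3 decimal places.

Ratio total = 4. Expected counts: 104×3/4 = 78, 104×1/4 = 26.
dominant: (94 − 78)²/78 = 256/78 = 3.2821
recessive: (10 − 26)²/26 = 256/26 = 9.8462
Sum = 13.128

13.128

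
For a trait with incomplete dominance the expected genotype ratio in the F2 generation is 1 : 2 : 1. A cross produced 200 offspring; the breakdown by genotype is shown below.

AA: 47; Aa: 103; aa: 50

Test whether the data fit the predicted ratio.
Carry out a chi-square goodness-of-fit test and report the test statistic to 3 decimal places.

0.270

Ratio total = 4. Expected counts: 200×1/4 = 50, 200×2/4 = 100, 200×1/4 = 50.
AA: (47 − 50)²/50 = 9/50 = 0.1800
Aa: (103 − 100)²/100 = 9/100 = 0.0900
aa: (50 − 50)²/50 = 0/50 = 0.0000
Sum = 0.270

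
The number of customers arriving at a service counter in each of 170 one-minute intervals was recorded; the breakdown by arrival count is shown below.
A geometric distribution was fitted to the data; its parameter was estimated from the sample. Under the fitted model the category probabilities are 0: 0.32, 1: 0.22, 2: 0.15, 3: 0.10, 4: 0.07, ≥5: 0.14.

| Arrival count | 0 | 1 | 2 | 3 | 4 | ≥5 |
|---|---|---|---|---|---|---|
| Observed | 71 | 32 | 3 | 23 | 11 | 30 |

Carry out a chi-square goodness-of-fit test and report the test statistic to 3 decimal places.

29.499

Expected counts E_i = n·p_i: 170×0.32 = 54.4, 170×0.22 = 37.4, 170×0.15 = 25.5, 170×0.10 = 17, 170×0.07 = 11.9, 170×0.14 = 23.8.
cat         O        E   (O−E)²/E
0          71     54.4     5.0654
1          32     37.4     0.7797
2           3     25.5    19.8529
3          23       17     2.1176
4          11     11.9     0.0681
≥5         30     23.8     1.6151
Sum = 29.499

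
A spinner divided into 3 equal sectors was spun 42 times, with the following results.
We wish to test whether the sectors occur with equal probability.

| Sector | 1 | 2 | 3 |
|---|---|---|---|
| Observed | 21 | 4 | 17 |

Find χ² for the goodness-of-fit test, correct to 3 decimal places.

Under H₀ each category has probability 1/3, so each expected count is 42/3 = 14.
1: (21 − 14)²/14 = 49/14 = 3.5000
2: (4 − 14)²/14 = 100/14 = 7.1429
3: (17 − 14)²/14 = 9/14 = 0.6429
Sum = 11.286

11.286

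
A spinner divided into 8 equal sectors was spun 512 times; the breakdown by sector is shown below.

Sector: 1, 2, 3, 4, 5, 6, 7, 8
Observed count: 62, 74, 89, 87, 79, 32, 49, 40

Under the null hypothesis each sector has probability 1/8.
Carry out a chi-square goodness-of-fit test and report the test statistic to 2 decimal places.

51.69

Expected count for each of the 8 categories: 512/8 = 64.
χ² = (62−64)²/64 + (74−64)²/64 + (89−64)²/64 + (87−64)²/64 + (79−64)²/64 + (32−64)²/64 + (49−64)²/64 + (40−64)²/64
   = 0.063 + 1.563 + 9.766 + 8.266 + 3.516 + 16.000 + 3.516 + 9.000
Sum = 51.69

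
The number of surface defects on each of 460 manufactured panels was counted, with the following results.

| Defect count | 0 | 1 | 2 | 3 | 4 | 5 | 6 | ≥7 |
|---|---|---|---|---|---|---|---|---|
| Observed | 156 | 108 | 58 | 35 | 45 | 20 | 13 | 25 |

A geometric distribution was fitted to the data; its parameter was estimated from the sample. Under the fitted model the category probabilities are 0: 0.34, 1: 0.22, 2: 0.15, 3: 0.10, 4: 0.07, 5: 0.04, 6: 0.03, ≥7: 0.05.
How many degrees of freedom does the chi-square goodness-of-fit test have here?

6

There are k = 8 categories and 1 parameter estimated from the data, so df = 8 − 1 − 1 = 6.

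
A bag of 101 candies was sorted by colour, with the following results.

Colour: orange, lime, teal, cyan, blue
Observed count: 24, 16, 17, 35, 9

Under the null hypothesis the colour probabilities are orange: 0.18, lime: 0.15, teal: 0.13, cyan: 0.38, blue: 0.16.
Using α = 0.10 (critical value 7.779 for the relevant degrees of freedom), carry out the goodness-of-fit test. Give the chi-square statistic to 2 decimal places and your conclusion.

Expected counts E_i = n·p_i: 101×0.18 = 18.18, 101×0.15 = 15.15, 101×0.13 = 13.13, 101×0.38 = 38.38, 101×0.16 = 16.16.
cat         O        E   (O−E)²/E
orange     24    18.18      1.863
lime       16    15.15      0.048
teal       17    13.13      1.141
cyan       35    38.38      0.298
blue        9    16.16      3.172
Sum = 6.52
df = 4. Since 6.52 < 7.779, we do not reject H₀.

6.52; do not reject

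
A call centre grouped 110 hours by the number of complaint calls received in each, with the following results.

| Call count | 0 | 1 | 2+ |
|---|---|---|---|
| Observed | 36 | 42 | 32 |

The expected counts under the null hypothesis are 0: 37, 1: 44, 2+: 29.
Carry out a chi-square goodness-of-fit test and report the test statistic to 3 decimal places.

cat         O        E   (O−E)²/E
0          36       37     0.0270
1          42       44     0.0909
2+         32       29     0.3103
Sum = 0.428

0.428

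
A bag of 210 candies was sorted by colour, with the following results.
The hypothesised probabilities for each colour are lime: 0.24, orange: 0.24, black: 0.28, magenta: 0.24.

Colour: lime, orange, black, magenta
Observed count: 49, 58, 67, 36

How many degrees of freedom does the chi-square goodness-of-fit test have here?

There are k = 4 categories and no parameters were estimated from the data, so df = 4 − 1 = 3.

3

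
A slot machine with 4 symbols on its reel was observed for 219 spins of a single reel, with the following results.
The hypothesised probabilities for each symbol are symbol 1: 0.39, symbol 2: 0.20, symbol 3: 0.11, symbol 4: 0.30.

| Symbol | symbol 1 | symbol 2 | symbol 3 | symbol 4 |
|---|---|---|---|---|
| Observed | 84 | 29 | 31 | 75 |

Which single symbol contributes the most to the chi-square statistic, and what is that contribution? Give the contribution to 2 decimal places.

symbol 2, 5.00

Expected counts E_i = n·p_i: 219×0.39 = 85.41, 219×0.20 = 43.8, 219×0.11 = 24.09, 219×0.30 = 65.7.
symbol 1: (84 − 85.41)²/85.41 = 1.9881/85.41 = 0.023
symbol 2: (29 − 43.8)²/43.8 = 219.04/43.8 = 5.001
symbol 3: (31 − 24.09)²/24.09 = 47.7481/24.09 = 1.982
symbol 4: (75 − 65.7)²/65.7 = 86.49/65.7 = 1.316
The largest term is for symbol 2: 5.00.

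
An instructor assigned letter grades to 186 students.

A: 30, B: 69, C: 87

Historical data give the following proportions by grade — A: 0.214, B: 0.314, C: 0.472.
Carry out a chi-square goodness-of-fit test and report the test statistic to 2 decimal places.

4.34

Expected counts E_i = n·p_i: 186×0.214 = 39.804, 186×0.314 = 58.404, 186×0.472 = 87.792.
cat         O        E   (O−E)²/E
A          30   39.804      2.415
B          69   58.404      1.922
C          87   87.792      0.007
Sum = 4.34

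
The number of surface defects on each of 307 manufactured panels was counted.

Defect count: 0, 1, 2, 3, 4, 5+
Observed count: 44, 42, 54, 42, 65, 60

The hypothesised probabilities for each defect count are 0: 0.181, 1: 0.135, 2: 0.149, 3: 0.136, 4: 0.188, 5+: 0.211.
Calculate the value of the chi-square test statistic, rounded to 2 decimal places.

Expected counts E_i = n·p_i: 307×0.181 = 55.567, 307×0.135 = 41.445, 307×0.149 = 45.743, 307×0.136 = 41.752, 307×0.188 = 57.716, 307×0.211 = 64.777.
χ² = (44−55.567)²/55.567 + (42−41.445)²/41.445 + (54−45.743)²/45.743 + (42−41.752)²/41.752 + (65−57.716)²/57.716 + (60−64.777)²/64.777
   = 2.408 + 0.007 + 1.490 + 0.001 + 0.919 + 0.352
Sum = 5.18

5.18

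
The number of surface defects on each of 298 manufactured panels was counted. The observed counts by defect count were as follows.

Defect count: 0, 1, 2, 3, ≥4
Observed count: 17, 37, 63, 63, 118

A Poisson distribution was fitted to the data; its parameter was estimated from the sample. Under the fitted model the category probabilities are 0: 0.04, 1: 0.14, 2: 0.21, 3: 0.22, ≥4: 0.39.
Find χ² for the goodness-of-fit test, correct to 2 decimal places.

2.83

Expected counts E_i = n·p_i: 298×0.04 = 11.92, 298×0.14 = 41.72, 298×0.21 = 62.58, 298×0.22 = 65.56, 298×0.39 = 116.22.
0: (17 − 11.92)²/11.92 = 25.8064/11.92 = 2.165
1: (37 − 41.72)²/41.72 = 22.2784/41.72 = 0.534
2: (63 − 62.58)²/62.58 = 0.1764/62.58 = 0.003
3: (63 − 65.56)²/65.56 = 6.5536/65.56 = 0.100
≥4: (118 − 116.22)²/116.22 = 3.1684/116.22 = 0.027
Sum = 2.83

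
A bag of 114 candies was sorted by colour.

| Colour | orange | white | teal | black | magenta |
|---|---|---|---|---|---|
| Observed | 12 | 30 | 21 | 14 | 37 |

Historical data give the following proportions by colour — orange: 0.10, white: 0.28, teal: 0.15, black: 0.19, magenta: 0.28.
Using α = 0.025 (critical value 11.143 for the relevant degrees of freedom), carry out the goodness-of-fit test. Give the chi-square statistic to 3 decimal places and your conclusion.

4.554; do not reject

Expected counts E_i = n·p_i: 114×0.10 = 11.4, 114×0.28 = 31.92, 114×0.15 = 17.1, 114×0.19 = 21.66, 114×0.28 = 31.92.
orange: (12 − 11.4)²/11.4 = 0.36/11.4 = 0.0316
white: (30 − 31.92)²/31.92 = 3.6864/31.92 = 0.1155
teal: (21 − 17.1)²/17.1 = 15.21/17.1 = 0.8895
black: (14 − 21.66)²/21.66 = 58.6756/21.66 = 2.7089
magenta: (37 − 31.92)²/31.92 = 25.8064/31.92 = 0.8085
Sum = 4.554
df = 4. Since 4.554 < 11.143, we do not reject H₀.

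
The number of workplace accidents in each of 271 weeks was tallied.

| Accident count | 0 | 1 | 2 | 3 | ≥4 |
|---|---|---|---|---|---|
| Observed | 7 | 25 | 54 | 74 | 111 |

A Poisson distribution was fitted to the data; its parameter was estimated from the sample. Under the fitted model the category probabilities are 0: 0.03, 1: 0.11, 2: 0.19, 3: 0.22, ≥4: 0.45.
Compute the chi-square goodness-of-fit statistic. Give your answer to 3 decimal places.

5.507

Expected counts E_i = n·p_i: 271×0.03 = 8.13, 271×0.11 = 29.81, 271×0.19 = 51.49, 271×0.22 = 59.62, 271×0.45 = 121.95.
0: (7 − 8.13)²/8.13 = 1.2769/8.13 = 0.1571
1: (25 − 29.81)²/29.81 = 23.1361/29.81 = 0.7761
2: (54 − 51.49)²/51.49 = 6.3001/51.49 = 0.1224
3: (74 − 59.62)²/59.62 = 206.7844/59.62 = 3.4684
≥4: (111 − 121.95)²/121.95 = 119.9025/121.95 = 0.9832
Sum = 5.507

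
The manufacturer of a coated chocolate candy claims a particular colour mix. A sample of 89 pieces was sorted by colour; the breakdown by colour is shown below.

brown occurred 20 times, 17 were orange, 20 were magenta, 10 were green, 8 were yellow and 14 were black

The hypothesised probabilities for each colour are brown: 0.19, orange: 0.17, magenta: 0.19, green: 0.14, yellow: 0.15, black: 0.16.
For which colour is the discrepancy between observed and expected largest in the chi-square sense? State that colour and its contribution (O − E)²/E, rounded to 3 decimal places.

Expected counts E_i = n·p_i: 89×0.19 = 16.91, 89×0.17 = 15.13, 89×0.19 = 16.91, 89×0.14 = 12.46, 89×0.15 = 13.35, 89×0.16 = 14.24.
brown: (20 − 16.91)²/16.91 = 9.5481/16.91 = 0.5646
orange: (17 − 15.13)²/15.13 = 3.4969/15.13 = 0.2311
magenta: (20 − 16.91)²/16.91 = 9.5481/16.91 = 0.5646
green: (10 − 12.46)²/12.46 = 6.0516/12.46 = 0.4857
yellow: (8 − 13.35)²/13.35 = 28.6225/13.35 = 2.1440
black: (14 − 14.24)²/14.24 = 0.0576/14.24 = 0.0040
The largest term is for yellow: 2.144.

yellow, 2.144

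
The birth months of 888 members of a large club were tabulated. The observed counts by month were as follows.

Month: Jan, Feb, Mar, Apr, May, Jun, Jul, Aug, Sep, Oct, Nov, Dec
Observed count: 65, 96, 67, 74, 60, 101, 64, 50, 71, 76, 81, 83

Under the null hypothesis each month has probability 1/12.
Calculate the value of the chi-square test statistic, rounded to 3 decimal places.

Expected count for each of the 12 categories: 888/12 = 74.
cat         O        E   (O−E)²/E
Jan        65       74     1.0946
Feb        96       74     6.5405
Mar        67       74     0.6622
Apr        74       74     0.0000
May        60       74     2.6486
Jun       101       74     9.8514
Jul        64       74     1.3514
Aug        50       74     7.7838
Sep        71       74     0.1216
Oct        76       74     0.0541
Nov        81       74     0.6622
Dec        83       74     1.0946
Sum = 31.865

31.865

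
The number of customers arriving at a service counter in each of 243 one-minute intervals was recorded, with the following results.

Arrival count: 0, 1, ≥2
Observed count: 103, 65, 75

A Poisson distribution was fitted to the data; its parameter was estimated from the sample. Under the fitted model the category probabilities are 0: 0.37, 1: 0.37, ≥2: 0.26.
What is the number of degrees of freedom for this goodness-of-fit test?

There are k = 3 categories and 1 parameter estimated from the data, so df = 3 − 1 − 1 = 1.

1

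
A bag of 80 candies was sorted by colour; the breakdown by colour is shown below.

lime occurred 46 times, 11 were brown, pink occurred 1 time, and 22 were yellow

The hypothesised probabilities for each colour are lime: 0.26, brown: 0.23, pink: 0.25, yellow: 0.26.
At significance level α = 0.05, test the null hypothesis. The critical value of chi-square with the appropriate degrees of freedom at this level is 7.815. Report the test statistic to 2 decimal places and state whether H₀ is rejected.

51.63; reject

Expected counts E_i = n·p_i: 80×0.26 = 20.8, 80×0.23 = 18.4, 80×0.25 = 20, 80×0.26 = 20.8.
χ² = (46−20.8)²/20.8 + (11−18.4)²/18.4 + (1−20)²/20 + (22−20.8)²/20.8
   = 30.531 + 2.976 + 18.050 + 0.069
Sum = 51.63
df = 3. Since 51.63 > 7.815, we reject H₀.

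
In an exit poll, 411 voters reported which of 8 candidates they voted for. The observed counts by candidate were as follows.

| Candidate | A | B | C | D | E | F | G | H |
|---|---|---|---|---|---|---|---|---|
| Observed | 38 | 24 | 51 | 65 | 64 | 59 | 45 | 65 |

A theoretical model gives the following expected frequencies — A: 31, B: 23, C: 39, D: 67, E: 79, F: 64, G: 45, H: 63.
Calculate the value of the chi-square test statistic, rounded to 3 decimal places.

A: (38 − 31)²/31 = 49/31 = 1.5806
B: (24 − 23)²/23 = 1/23 = 0.0435
C: (51 − 39)²/39 = 144/39 = 3.6923
D: (65 − 67)²/67 = 4/67 = 0.0597
E: (64 − 79)²/79 = 225/79 = 2.8481
F: (59 − 64)²/64 = 25/64 = 0.3906
G: (45 − 45)²/45 = 0/45 = 0.0000
H: (65 − 63)²/63 = 4/63 = 0.0635
Sum = 8.678

8.678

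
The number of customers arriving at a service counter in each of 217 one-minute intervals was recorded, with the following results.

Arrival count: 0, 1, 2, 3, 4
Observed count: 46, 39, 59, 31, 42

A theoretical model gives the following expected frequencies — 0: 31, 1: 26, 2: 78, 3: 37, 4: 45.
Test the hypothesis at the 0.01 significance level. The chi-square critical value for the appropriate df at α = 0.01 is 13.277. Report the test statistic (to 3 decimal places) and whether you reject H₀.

19.559; reject

cat         O        E   (O−E)²/E
0          46       31     7.2581
1          39       26     6.5000
2          59       78     4.6282
3          31       37     0.9730
4          42       45     0.2000
Sum = 19.559
df = 4. Since 19.559 > 13.277, we reject H₀.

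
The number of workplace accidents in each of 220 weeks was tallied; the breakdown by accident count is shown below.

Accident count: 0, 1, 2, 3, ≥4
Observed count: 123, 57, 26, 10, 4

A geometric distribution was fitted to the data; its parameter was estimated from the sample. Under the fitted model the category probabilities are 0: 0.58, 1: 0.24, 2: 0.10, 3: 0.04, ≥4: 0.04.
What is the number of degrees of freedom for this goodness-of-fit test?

3

There are k = 5 categories and 1 parameter estimated from the data, so df = 5 − 1 − 1 = 3.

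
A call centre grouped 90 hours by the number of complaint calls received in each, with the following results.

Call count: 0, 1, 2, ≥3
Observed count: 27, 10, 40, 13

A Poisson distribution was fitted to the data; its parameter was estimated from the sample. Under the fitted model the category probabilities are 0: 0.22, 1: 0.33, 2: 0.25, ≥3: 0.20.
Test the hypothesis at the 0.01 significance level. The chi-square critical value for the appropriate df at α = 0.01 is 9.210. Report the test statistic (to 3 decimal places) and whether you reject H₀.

30.685; reject

Expected counts E_i = n·p_i: 90×0.22 = 19.8, 90×0.33 = 29.7, 90×0.25 = 22.5, 90×0.20 = 18.
cat         O        E   (O−E)²/E
0          27     19.8     2.6182
1          10     29.7    13.0670
2          40     22.5    13.6111
≥3         13       18     1.3889
Sum = 30.685
df = 2. Since 30.685 > 9.210, we reject H₀.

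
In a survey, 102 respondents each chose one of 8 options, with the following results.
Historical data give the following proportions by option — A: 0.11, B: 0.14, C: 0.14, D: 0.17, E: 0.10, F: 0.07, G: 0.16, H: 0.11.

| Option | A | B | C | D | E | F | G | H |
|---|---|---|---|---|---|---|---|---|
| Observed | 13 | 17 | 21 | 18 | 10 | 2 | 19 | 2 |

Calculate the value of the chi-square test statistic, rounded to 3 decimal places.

15.709

Expected counts E_i = n·p_i: 102×0.11 = 11.22, 102×0.14 = 14.28, 102×0.14 = 14.28, 102×0.17 = 17.34, 102×0.10 = 10.2, 102×0.07 = 7.14, 102×0.16 = 16.32, 102×0.11 = 11.22.
cat         O        E   (O−E)²/E
A          13    11.22     0.2824
B          17    14.28     0.5181
C          21    14.28     3.1624
D          18    17.34     0.0251
E          10     10.2     0.0039
F           2     7.14     3.7002
G          19    16.32     0.4401
H           2    11.22     7.5765
Sum = 15.709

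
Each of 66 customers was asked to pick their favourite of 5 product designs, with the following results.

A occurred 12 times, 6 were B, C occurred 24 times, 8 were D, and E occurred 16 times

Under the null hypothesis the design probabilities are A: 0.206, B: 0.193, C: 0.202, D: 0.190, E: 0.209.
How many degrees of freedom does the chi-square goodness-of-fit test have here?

There are k = 5 categories and no parameters were estimated from the data, so df = 5 − 1 = 4.

4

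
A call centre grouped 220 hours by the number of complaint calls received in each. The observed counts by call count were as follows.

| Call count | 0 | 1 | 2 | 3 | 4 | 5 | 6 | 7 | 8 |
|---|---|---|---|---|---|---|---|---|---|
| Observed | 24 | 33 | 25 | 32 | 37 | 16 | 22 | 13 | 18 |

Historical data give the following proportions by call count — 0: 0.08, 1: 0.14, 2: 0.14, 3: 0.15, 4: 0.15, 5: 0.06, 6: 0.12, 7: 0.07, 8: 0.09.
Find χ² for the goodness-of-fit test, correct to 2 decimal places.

5.96

Expected counts E_i = n·p_i: 220×0.08 = 17.6, 220×0.14 = 30.8, 220×0.14 = 30.8, 220×0.15 = 33, 220×0.15 = 33, 220×0.06 = 13.2, 220×0.12 = 26.4, 220×0.07 = 15.4, 220×0.09 = 19.8.
0: (24 − 17.6)²/17.6 = 40.96/17.6 = 2.327
1: (33 − 30.8)²/30.8 = 4.84/30.8 = 0.157
2: (25 − 30.8)²/30.8 = 33.64/30.8 = 1.092
3: (32 − 33)²/33 = 1/33 = 0.030
4: (37 − 33)²/33 = 16/33 = 0.485
5: (16 − 13.2)²/13.2 = 7.84/13.2 = 0.594
6: (22 − 26.4)²/26.4 = 19.36/26.4 = 0.733
7: (13 − 15.4)²/15.4 = 5.76/15.4 = 0.374
8: (18 − 19.8)²/19.8 = 3.24/19.8 = 0.164
Sum = 5.96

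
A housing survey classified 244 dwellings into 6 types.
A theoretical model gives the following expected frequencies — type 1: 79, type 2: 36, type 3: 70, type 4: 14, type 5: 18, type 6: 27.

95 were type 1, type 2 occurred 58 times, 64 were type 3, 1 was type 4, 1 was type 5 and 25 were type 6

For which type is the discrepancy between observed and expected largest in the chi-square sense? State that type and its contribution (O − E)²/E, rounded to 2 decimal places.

type 5, 16.06

cat         O        E   (O−E)²/E
type 1     95       79      3.241
type 2     58       36     13.444
type 3     64       70      0.514
type 4      1       14     12.071
type 5      1       18     16.056
type 6     25       27      0.148
The largest term is for type 5: 16.06.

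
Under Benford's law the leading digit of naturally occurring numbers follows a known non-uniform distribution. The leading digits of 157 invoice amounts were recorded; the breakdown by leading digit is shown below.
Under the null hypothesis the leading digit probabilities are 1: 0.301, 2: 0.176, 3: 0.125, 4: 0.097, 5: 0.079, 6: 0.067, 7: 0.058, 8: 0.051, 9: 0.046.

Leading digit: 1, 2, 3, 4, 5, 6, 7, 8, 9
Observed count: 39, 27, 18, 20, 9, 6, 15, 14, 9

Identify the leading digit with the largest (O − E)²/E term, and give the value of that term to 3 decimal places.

8, 4.486

Expected counts E_i = n·p_i: 157×0.301 = 47.257, 157×0.176 = 27.632, 157×0.125 = 19.625, 157×0.097 = 15.229, 157×0.079 = 12.403, 157×0.067 = 10.519, 157×0.058 = 9.106, 157×0.051 = 8.007, 157×0.046 = 7.222.
cat         O        E   (O−E)²/E
1          39   47.257     1.4427
2          27   27.632     0.0145
3          18   19.625     0.1346
4          20   15.229     1.4947
5           9   12.403     0.9337
6           6   10.519     1.9414
7          15    9.106     3.8150
8          14    8.007     4.4856
9           9    7.222     0.4377
The largest term is for 8: 4.486.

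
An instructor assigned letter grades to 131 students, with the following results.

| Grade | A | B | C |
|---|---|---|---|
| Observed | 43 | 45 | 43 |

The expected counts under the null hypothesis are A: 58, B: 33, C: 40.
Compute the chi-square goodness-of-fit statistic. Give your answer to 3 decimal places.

cat         O        E   (O−E)²/E
A          43       58     3.8793
B          45       33     4.3636
C          43       40     0.2250
Sum = 8.468

8.468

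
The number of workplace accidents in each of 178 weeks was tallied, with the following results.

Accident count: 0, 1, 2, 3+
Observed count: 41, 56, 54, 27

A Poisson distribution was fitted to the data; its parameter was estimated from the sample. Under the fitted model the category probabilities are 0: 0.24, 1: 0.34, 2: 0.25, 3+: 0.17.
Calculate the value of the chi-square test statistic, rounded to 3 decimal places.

2.786

Expected counts E_i = n·p_i: 178×0.24 = 42.72, 178×0.34 = 60.52, 178×0.25 = 44.5, 178×0.17 = 30.26.
0: (41 − 42.72)²/42.72 = 2.9584/42.72 = 0.0693
1: (56 − 60.52)²/60.52 = 20.4304/60.52 = 0.3376
2: (54 − 44.5)²/44.5 = 90.25/44.5 = 2.0281
3+: (27 − 30.26)²/30.26 = 10.6276/30.26 = 0.3512
Sum = 2.786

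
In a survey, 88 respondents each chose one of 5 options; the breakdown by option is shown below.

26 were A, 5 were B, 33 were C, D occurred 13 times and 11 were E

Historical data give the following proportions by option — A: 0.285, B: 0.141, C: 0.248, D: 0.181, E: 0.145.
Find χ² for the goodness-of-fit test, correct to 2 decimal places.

Expected counts E_i = n·p_i: 88×0.285 = 25.08, 88×0.141 = 12.408, 88×0.248 = 21.824, 88×0.181 = 15.928, 88×0.145 = 12.76.
A: (26 − 25.08)²/25.08 = 0.8464/25.08 = 0.034
B: (5 − 12.408)²/12.408 = 54.878464/12.408 = 4.423
C: (33 − 21.824)²/21.824 = 124.902976/21.824 = 5.723
D: (13 − 15.928)²/15.928 = 8.573184/15.928 = 0.538
E: (11 − 12.76)²/12.76 = 3.0976/12.76 = 0.243
Sum = 10.96

10.96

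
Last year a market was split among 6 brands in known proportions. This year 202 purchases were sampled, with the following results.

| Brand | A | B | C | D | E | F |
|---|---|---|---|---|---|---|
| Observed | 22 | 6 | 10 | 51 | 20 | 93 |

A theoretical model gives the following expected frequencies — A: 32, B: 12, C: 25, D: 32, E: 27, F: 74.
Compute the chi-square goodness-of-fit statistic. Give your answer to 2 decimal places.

33.10

χ² = (22−32)²/32 + (6−12)²/12 + (10−25)²/25 + (51−32)²/32 + (20−27)²/27 + (93−74)²/74
   = 3.125 + 3.000 + 9.000 + 11.281 + 1.815 + 4.878
Sum = 33.10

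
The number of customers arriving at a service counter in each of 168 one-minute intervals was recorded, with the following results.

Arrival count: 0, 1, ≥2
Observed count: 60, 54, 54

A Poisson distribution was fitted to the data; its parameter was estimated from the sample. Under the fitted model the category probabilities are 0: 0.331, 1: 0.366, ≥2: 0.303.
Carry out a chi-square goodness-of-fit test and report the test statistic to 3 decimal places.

Expected counts E_i = n·p_i: 168×0.331 = 55.608, 168×0.366 = 61.488, 168×0.303 = 50.904.
0: (60 − 55.608)²/55.608 = 19.289664/55.608 = 0.3469
1: (54 − 61.488)²/61.488 = 56.070144/61.488 = 0.9119
≥2: (54 − 50.904)²/50.904 = 9.585216/50.904 = 0.1883
Sum = 1.447

1.447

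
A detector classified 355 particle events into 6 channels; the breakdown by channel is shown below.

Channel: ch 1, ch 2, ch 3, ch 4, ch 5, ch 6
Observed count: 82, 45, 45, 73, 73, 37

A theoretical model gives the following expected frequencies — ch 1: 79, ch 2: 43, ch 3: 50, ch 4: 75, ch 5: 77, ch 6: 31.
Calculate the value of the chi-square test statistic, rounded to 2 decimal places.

2.13

χ² = (82−79)²/79 + (45−43)²/43 + (45−50)²/50 + (73−75)²/75 + (73−77)²/77 + (37−31)²/31
   = 0.114 + 0.093 + 0.500 + 0.053 + 0.208 + 1.161
Sum = 2.13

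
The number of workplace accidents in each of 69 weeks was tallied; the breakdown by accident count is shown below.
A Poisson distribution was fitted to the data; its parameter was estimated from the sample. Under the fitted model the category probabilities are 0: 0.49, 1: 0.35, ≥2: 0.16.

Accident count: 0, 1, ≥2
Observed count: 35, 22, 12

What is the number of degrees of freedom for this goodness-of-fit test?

There are k = 3 categories and 1 parameter estimated from the data, so df = 3 − 1 − 1 = 1.

1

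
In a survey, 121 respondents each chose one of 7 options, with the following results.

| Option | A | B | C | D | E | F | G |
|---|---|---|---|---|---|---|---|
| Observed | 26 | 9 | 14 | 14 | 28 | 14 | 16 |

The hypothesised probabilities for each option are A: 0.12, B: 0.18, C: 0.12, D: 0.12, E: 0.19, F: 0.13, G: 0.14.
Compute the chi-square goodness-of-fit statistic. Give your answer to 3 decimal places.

17.947

Expected counts E_i = n·p_i: 121×0.12 = 14.52, 121×0.18 = 21.78, 121×0.12 = 14.52, 121×0.12 = 14.52, 121×0.19 = 22.99, 121×0.13 = 15.73, 121×0.14 = 16.94.
A: (26 − 14.52)²/14.52 = 131.7904/14.52 = 9.0765
B: (9 − 21.78)²/21.78 = 163.3284/21.78 = 7.4990
C: (14 − 14.52)²/14.52 = 0.2704/14.52 = 0.0186
D: (14 − 14.52)²/14.52 = 0.2704/14.52 = 0.0186
E: (28 − 22.99)²/22.99 = 25.1001/22.99 = 1.0918
F: (14 − 15.73)²/15.73 = 2.9929/15.73 = 0.1903
G: (16 − 16.94)²/16.94 = 0.8836/16.94 = 0.0522
Sum = 17.947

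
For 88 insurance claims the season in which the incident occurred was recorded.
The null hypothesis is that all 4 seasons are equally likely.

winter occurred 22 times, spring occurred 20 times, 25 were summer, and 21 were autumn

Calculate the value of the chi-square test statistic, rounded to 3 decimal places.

0.636

Expected count for each of the 4 categories: 88/4 = 22.
χ² = (22−22)²/22 + (20−22)²/22 + (25−22)²/22 + (21−22)²/22
   = 0.0000 + 0.1818 + 0.4091 + 0.0455
Sum = 0.636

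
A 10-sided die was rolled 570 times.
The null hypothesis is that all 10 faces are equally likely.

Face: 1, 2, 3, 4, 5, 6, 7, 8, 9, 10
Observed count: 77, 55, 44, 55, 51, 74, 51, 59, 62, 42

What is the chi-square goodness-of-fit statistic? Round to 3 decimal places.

Under H₀ each category has probability 1/10, so each expected count is 570/10 = 57.
cat         O        E   (O−E)²/E
1          77       57     7.0175
2          55       57     0.0702
3          44       57     2.9649
4          55       57     0.0702
5          51       57     0.6316
6          74       57     5.0702
7          51       57     0.6316
8          59       57     0.0702
9          62       57     0.4386
10         42       57     3.9474
Sum = 20.912

20.912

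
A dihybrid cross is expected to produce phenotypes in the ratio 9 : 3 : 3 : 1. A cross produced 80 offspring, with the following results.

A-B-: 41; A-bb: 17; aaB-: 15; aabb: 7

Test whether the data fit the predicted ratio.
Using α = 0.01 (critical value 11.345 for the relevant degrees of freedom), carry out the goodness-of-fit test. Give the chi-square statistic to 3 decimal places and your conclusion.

1.422; do not reject

Ratio total = 16. Expected counts: 80×9/16 = 45, 80×3/16 = 15, 80×3/16 = 15, 80×1/16 = 5.
χ² = (41−45)²/45 + (17−15)²/15 + (15−15)²/15 + (7−5)²/5
   = 0.3556 + 0.2667 + 0.0000 + 0.8000
Sum = 1.422
df = 3. Since 1.422 < 11.345, we do not reject H₀.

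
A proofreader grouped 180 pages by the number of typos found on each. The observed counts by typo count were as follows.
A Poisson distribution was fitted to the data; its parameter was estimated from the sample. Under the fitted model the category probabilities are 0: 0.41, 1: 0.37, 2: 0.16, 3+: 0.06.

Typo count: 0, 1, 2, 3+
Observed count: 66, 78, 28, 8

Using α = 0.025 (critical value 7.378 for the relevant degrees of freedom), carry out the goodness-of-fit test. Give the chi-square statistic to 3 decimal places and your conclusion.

3.524; do not reject

Expected counts E_i = n·p_i: 180×0.41 = 73.8, 180×0.37 = 66.6, 180×0.16 = 28.8, 180×0.06 = 10.8.
0: (66 − 73.8)²/73.8 = 60.84/73.8 = 0.8244
1: (78 − 66.6)²/66.6 = 129.96/66.6 = 1.9514
2: (28 − 28.8)²/28.8 = 0.64/28.8 = 0.0222
3+: (8 − 10.8)²/10.8 = 7.84/10.8 = 0.7259
Sum = 3.524
df = 2. Since 3.524 < 7.378, we do not reject H₀.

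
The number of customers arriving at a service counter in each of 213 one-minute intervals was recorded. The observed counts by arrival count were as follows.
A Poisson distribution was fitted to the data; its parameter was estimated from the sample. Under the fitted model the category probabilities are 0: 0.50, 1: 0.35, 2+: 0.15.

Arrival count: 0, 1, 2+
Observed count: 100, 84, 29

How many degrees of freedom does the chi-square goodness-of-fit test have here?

There are k = 3 categories and 1 parameter estimated from the data, so df = 3 − 1 − 1 = 1.

1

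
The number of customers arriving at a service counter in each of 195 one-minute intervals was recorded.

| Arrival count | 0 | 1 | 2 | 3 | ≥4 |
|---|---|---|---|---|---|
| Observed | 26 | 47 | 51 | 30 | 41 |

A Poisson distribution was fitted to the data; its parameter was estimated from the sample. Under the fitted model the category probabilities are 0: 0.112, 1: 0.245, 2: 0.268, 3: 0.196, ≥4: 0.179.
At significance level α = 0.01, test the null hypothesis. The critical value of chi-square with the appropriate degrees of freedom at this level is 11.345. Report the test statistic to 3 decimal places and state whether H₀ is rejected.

3.668; do not reject

Expected counts E_i = n·p_i: 195×0.112 = 21.84, 195×0.245 = 47.775, 195×0.268 = 52.26, 195×0.196 = 38.22, 195×0.179 = 34.905.
0: (26 − 21.84)²/21.84 = 17.3056/21.84 = 0.7924
1: (47 − 47.775)²/47.775 = 0.600625/47.775 = 0.0126
2: (51 − 52.26)²/52.26 = 1.5876/52.26 = 0.0304
3: (30 − 38.22)²/38.22 = 67.5684/38.22 = 1.7679
≥4: (41 − 34.905)²/34.905 = 37.149025/34.905 = 1.0643
Sum = 3.668
df = 3. Since 3.668 < 11.345, we do not reject H₀.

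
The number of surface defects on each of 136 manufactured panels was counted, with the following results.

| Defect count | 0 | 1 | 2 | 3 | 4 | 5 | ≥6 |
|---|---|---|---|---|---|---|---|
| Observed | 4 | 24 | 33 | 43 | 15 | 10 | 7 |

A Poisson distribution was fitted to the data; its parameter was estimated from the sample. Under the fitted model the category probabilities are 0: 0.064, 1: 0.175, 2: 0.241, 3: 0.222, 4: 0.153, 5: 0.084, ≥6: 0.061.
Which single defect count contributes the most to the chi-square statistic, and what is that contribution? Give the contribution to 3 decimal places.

3, 5.433

Expected counts E_i = n·p_i: 136×0.064 = 8.704, 136×0.175 = 23.8, 136×0.241 = 32.776, 136×0.222 = 30.192, 136×0.153 = 20.808, 136×0.084 = 11.424, 136×0.061 = 8.296.
χ² = (4−8.704)²/8.704 + (24−23.8)²/23.8 + (33−32.776)²/32.776 + (43−30.192)²/30.192 + (15−20.808)²/20.808 + (10−11.424)²/11.424 + (7−8.296)²/8.296
   = 2.5422 + 0.0017 + 0.0015 + 5.4334 + 1.6211 + 0.1775 + 0.2025
The largest term is for 3: 5.433.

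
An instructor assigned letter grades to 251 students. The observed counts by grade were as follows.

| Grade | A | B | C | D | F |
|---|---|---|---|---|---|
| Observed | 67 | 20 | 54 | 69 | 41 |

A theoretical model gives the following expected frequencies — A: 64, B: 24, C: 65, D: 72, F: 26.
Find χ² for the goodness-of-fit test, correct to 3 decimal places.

cat         O        E   (O−E)²/E
A          67       64     0.1406
B          20       24     0.6667
C          54       65     1.8615
D          69       72     0.1250
F          41       26     8.6538
Sum = 11.448

11.448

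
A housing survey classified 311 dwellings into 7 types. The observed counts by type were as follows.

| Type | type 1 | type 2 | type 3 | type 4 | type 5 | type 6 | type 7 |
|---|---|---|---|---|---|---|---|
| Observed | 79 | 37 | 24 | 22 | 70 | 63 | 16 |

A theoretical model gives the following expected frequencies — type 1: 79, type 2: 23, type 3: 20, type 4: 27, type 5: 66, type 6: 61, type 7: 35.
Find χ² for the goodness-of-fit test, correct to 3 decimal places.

20.870

type 1: (79 − 79)²/79 = 0/79 = 0.0000
type 2: (37 − 23)²/23 = 196/23 = 8.5217
type 3: (24 − 20)²/20 = 16/20 = 0.8000
type 4: (22 − 27)²/27 = 25/27 = 0.9259
type 5: (70 − 66)²/66 = 16/66 = 0.2424
type 6: (63 − 61)²/61 = 4/61 = 0.0656
type 7: (16 − 35)²/35 = 361/35 = 10.3143
Sum = 20.870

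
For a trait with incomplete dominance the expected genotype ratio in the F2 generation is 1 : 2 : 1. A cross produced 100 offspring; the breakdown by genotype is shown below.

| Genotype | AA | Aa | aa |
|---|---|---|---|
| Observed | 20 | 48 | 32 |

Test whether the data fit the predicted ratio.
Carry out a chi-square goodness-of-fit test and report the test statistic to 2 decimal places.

3.04

Ratio total = 4. Expected counts: 100×1/4 = 25, 100×2/4 = 50, 100×1/4 = 25.
χ² = (20−25)²/25 + (48−50)²/50 + (32−25)²/25
   = 1.000 + 0.080 + 1.960
Sum = 3.04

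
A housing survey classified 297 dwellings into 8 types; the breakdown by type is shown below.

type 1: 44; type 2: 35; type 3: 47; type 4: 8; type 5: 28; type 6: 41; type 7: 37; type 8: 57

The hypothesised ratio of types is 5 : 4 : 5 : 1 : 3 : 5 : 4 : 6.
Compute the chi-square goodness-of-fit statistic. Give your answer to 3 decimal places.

0.837

Ratio total = 33. Expected counts: 297×5/33 = 45, 297×4/33 = 36, 297×5/33 = 45, 297×1/33 = 9, 297×3/33 = 27, 297×5/33 = 45, 297×4/33 = 36, 297×6/33 = 54.
χ² = (44−45)²/45 + (35−36)²/36 + (47−45)²/45 + (8−9)²/9 + (28−27)²/27 + (41−45)²/45 + (37−36)²/36 + (57−54)²/54
   = 0.0222 + 0.0278 + 0.0889 + 0.1111 + 0.0370 + 0.3556 + 0.0278 + 0.1667
Sum = 0.837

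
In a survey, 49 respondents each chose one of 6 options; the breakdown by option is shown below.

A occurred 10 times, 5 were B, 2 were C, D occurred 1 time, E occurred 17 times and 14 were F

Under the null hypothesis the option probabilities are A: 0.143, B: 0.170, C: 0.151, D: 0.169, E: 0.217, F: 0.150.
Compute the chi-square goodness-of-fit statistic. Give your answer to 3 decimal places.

Expected counts E_i = n·p_i: 49×0.143 = 7.007, 49×0.170 = 8.33, 49×0.151 = 7.399, 49×0.169 = 8.281, 49×0.217 = 10.633, 49×0.150 = 7.35.
χ² = (10−7.007)²/7.007 + (5−8.33)²/8.33 + (2−7.399)²/7.399 + (1−8.281)²/8.281 + (17−10.633)²/10.633 + (14−7.35)²/7.35
   = 1.2784 + 1.3312 + 3.9396 + 6.4018 + 3.8125 + 6.0167
Sum = 22.780

22.780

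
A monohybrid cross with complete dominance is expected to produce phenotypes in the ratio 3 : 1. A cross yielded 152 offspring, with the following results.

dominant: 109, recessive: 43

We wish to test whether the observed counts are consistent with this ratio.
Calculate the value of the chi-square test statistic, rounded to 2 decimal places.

Ratio total = 4. Expected counts: 152×3/4 = 114, 152×1/4 = 38.
dominant: (109 − 114)²/114 = 25/114 = 0.219
recessive: (43 − 38)²/38 = 25/38 = 0.658
Sum = 0.88

0.88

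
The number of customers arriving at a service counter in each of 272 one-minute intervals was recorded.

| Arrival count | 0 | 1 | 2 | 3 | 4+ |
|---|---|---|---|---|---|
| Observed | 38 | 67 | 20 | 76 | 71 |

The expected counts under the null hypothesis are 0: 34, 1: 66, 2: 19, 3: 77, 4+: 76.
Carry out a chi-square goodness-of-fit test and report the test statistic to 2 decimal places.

0.88

χ² = (38−34)²/34 + (67−66)²/66 + (20−19)²/19 + (76−77)²/77 + (71−76)²/76
   = 0.471 + 0.015 + 0.053 + 0.013 + 0.329
Sum = 0.88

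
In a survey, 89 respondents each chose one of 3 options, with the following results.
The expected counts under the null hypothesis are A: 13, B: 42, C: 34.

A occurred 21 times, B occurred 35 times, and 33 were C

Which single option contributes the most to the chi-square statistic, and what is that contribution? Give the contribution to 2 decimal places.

A, 4.92

χ² = (21−13)²/13 + (35−42)²/42 + (33−34)²/34
   = 4.923 + 1.167 + 0.029
The largest term is for A: 4.92.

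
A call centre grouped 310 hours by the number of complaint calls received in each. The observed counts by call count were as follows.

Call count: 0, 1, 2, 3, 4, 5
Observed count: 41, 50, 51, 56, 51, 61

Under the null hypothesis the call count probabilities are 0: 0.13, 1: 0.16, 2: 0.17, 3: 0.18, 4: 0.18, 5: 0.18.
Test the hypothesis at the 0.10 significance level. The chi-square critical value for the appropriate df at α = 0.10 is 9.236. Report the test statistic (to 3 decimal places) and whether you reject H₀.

Expected counts E_i = n·p_i: 310×0.13 = 40.3, 310×0.16 = 49.6, 310×0.17 = 52.7, 310×0.18 = 55.8, 310×0.18 = 55.8, 310×0.18 = 55.8.
χ² = (41−40.3)²/40.3 + (50−49.6)²/49.6 + (51−52.7)²/52.7 + (56−55.8)²/55.8 + (51−55.8)²/55.8 + (61−55.8)²/55.8
   = 0.0122 + 0.0032 + 0.0548 + 0.0007 + 0.4129 + 0.4846
Sum = 0.968
df = 5. Since 0.968 < 9.236, we do not reject H₀.

0.968; do not reject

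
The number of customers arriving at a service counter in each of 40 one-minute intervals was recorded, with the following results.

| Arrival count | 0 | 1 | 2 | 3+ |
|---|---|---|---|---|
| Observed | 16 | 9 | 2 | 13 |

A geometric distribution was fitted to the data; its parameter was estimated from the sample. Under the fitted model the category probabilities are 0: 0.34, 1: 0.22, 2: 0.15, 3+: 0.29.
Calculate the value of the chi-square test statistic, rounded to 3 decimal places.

3.264

Expected counts E_i = n·p_i: 40×0.34 = 13.6, 40×0.22 = 8.8, 40×0.15 = 6, 40×0.29 = 11.6.
χ² = (16−13.6)²/13.6 + (9−8.8)²/8.8 + (2−6)²/6 + (13−11.6)²/11.6
   = 0.4235 + 0.0045 + 2.6667 + 0.1690
Sum = 3.264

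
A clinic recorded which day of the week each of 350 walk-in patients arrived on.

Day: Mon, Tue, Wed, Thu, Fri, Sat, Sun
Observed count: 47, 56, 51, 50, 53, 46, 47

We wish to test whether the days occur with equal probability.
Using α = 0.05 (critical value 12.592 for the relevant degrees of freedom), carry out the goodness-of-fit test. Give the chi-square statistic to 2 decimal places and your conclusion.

1.60; do not reject

Expected count for each of the 7 categories: 350/7 = 50.
χ² = (47−50)²/50 + (56−50)²/50 + (51−50)²/50 + (50−50)²/50 + (53−50)²/50 + (46−50)²/50 + (47−50)²/50
   = 0.180 + 0.720 + 0.020 + 0.000 + 0.180 + 0.320 + 0.180
Sum = 1.60
df = 6. Since 1.60 < 12.592, we do not reject H₀.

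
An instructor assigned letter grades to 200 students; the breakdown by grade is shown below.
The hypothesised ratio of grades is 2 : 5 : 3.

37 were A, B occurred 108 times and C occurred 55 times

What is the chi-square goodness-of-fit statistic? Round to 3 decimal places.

Ratio total = 10. Expected counts: 200×2/10 = 40, 200×5/10 = 100, 200×3/10 = 60.
χ² = (37−40)²/40 + (108−100)²/100 + (55−60)²/60
   = 0.2250 + 0.6400 + 0.4167
Sum = 1.282

1.282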